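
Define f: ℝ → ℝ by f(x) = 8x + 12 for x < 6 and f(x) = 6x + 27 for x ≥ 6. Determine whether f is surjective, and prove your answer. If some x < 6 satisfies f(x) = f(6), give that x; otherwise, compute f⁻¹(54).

Both pieces are strictly increasing (slopes 8 and 6), so each is injective on its own interval.
The left piece maps (−∞, 6) onto (−∞, 60); the right piece maps [6, ∞) onto [63, ∞).
The union (−∞, 60) ∪ [63, ∞) omits the interval between 60 and 63; in particular 60 has no preimage. So f is not surjective.
Because the two images are disjoint, no x < 6 has f(x) = f(6), so we compute f⁻¹(54): 54 lies in (−∞, 60), so solve 8x + 12 = 54: x = (54 − 12)/8 = 21/4.

21/4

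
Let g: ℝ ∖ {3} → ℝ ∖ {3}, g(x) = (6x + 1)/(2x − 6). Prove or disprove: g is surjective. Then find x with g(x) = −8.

47/22

For any y ≠ 3, solving y(2x − 6) = 6x + 1 for x gives a well-defined x ≠ 3. So g is surjective.
Solving g(x) = −8: cross-multiplying gives 6x + 1 = −8(2x − 6), which rearranges to 22x = 47, so x = 47/22.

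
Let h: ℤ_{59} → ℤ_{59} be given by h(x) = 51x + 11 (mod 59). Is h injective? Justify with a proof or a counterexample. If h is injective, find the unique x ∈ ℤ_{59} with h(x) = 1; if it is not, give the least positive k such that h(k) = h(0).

Suppose h(s) = h(t) in ℤ_{59}. Then 51s + 11 ≡ 51t + 11 (mod 59), hence 51(s − t) ≡ 0 (mod 59).
Since gcd(51, 59) = 1, 51 is invertible modulo 59, hence s − t ≡ 0 (mod 59), i.e. s = t.
Therefore h is injective.
We now compute 51⁻¹ mod 59 explicitly. Euclid's algorithm: 59 = 1·51 + 8, 51 = 6·8 + 3, 8 = 2·3 + 2, 3 = 1·2 + 1; back-substituting gives 1 = 22·51 − 19·59, so 51⁻¹ ≡ 22 (mod 59).
Since h is injective, we find h⁻¹(1): we need 51x ≡ 1 − 11 ≡ 49 (mod 59). Using 51⁻¹ = 22: x ≡ 22·49 = 1078 = 18·59 + 16, so x = 16.
Check: h(16) = 51·16 + 11 = 827 = 14·59 + 1 ≡ 1 (mod 59).

16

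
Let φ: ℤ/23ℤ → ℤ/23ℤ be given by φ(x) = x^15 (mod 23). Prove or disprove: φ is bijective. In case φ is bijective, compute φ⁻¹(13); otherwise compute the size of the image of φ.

Since 23 is prime, the nonzero elements of ℤ/23ℤ form a cyclic group of order 22.
As gcd(15, 22) = 1, raising to the 15th power is a bijection on this group: if x_1^15 ≡ x_2^15 then (x_1x_2^{−1})^15 = 1, and the only element of order dividing gcd(15, 22) = 1 is 1, so x_1 = x_2.
With φ(0) = 0 this makes φ injective on all of ℤ/23ℤ, hence bijective (finite equal-size domain and codomain). In particular φ is bijective.
Since φ is bijective, we find the preimage of 13. The inverse of x ↦ x^15 on (ℤ/23ℤ)^× is x ↦ x^3, because 15·3 = 45 = 2·22 + 1 ≡ 1 (mod 22) and x^{22} = 1 for x ≠ 0 (Fermat). So φ⁻¹(13) = 13^3 mod 23.
Repeated squaring mod 23: 13^1 ≡ 13, 13^2 ≡ 13² = 169 ≡ 8. Since 3 = 2 + 1, 13^3 ≡ 8·13: 8·13 = 104 ≡ 12. So 13^3 ≡ 12 (mod 23).
Hence φ⁻¹(13) = 12.

12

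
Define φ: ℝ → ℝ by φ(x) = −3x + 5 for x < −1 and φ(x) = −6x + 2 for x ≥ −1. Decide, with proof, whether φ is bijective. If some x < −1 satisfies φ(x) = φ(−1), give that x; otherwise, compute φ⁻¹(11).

-2

Both pieces are strictly decreasing (slopes −3 and −6), so each is injective on its own interval.
The left piece maps (−∞, −1) onto (8, ∞); the right piece maps [−1, ∞) onto (−∞, 8].
Since 8 = 8, the images partition ℝ: φ is injective and surjective, hence bijective.
Because the two images are disjoint, no x < −1 has φ(x) = φ(−1), so we compute φ⁻¹(11): 11 lies in (8, ∞), so solve −3x + 5 = 11: x = (11 − 5)/(−3) = −2.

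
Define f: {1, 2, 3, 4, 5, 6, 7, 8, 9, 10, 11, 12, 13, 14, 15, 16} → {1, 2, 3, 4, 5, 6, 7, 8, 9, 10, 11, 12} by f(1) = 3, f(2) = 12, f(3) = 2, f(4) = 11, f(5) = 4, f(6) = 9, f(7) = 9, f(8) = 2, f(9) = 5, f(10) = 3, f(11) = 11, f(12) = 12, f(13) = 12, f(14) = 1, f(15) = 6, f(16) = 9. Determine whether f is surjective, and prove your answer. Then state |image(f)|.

No element maps to 7, so f is not surjective.
The image of f is {1, 2, 3, 4, 5, 6, 9, 11, 12}, which has 9 elements.

9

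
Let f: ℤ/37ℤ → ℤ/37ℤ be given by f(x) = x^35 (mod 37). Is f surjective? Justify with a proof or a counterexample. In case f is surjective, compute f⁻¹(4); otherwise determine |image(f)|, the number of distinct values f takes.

Since 37 is prime, the nonzero elements of ℤ/37ℤ form a cyclic group of order 36.
As gcd(35, 36) = 1, raising to the 35th power is a bijection on this group: if s^35 ≡ t^35 then (st^{−1})^35 = 1, and the only element of order dividing gcd(35, 36) = 1 is 1, so s = t.
With f(0) = 0 this makes f injective on all of ℤ/37ℤ, hence bijective (finite equal-size domain and codomain). In particular f is surjective.
Since f is surjective, we find the preimage of 4. The inverse of x ↦ x^35 on (ℤ/37ℤ)^× is x ↦ x^35, because 35·35 = 1225 = 34·36 + 1 ≡ 1 (mod 36) and x^{36} = 1 for x ≠ 0 (Fermat). So f⁻¹(4) = 4^35 mod 37.
Repeated squaring mod 37: 4^1 ≡ 4, 4^2 ≡ 4² = 16, 4^4 ≡ 16² = 256 ≡ 34, 4^8 ≡ 34² = 1156 ≡ 9, 4^16 ≡ 9² = 81 ≡ 7, 4^32 ≡ 7² = 49 ≡ 12. Since 35 = 32 + 2 + 1, 4^35 ≡ 12·16·4: 12·16 = 192 ≡ 7, then 7·4 = 28. So 4^35 ≡ 28 (mod 37).
Hence f⁻¹(4) = 28.

28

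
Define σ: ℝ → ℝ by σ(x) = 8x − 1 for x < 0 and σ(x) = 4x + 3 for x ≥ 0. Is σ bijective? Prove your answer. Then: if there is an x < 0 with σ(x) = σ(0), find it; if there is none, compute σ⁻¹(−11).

Both pieces are strictly increasing (slopes 8 and 4), so each is injective on its own interval.
The left piece maps (−∞, 0) onto (−∞, −1); the right piece maps [0, ∞) onto [3, ∞).
The images leave a gap (−1 has no preimage), so σ is not surjective, hence not bijective.
Because the two images are disjoint, no x < 0 has σ(x) = σ(0), so we compute σ⁻¹(−11): −11 lies in (−∞, −1), so solve 8x − 1 = −11: x = (−11 + 1)/8 = −5/4.

-5/4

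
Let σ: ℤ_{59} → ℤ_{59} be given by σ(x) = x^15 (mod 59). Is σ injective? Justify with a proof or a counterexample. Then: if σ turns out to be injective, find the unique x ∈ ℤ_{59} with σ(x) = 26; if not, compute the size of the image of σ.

27

Since 59 is prime, the nonzero elements of ℤ_{59} form a cyclic group of order 58.
As gcd(15, 58) = 1, raising to the 15th power is a bijection on this group: if a^15 ≡ b^15 then (ab^{−1})^15 = 1, and the only element of order dividing gcd(15, 58) = 1 is 1, so a = b.
With σ(0) = 0 this makes σ injective on all of ℤ_{59}, hence bijective (finite equal-size domain and codomain). In particular σ is injective.
Since σ is injective, we find the preimage of 26. The inverse of x ↦ x^15 on (ℤ_{59})^× is x ↦ x^31, because 15·31 = 465 = 8·58 + 1 ≡ 1 (mod 58) and x^{58} = 1 for x ≠ 0 (Fermat). So σ⁻¹(26) = 26^31 mod 59.
Repeated squaring mod 59: 26^1 ≡ 26, 26^2 ≡ 26² = 676 ≡ 27, 26^4 ≡ 27² = 729 ≡ 21, 26^8 ≡ 21² = 441 ≡ 28, 26^16 ≡ 28² = 784 ≡ 17. Since 31 = 16 + 8 + 4 + 2 + 1, 26^31 ≡ 17·28·21·27·26: 17·28 = 476 ≡ 4, then 4·21 = 84 ≡ 25, then 25·27 = 675 ≡ 26, then 26·26 = 676 ≡ 27. So 26^31 ≡ 27 (mod 59).
Hence σ⁻¹(26) = 27.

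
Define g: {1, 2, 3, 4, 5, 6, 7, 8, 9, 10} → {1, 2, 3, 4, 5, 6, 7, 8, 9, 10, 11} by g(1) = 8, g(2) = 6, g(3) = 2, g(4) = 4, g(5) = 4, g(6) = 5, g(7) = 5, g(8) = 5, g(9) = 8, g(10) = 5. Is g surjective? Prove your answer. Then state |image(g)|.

5

No element maps to 1, so g is not surjective.
The image of g is {2, 4, 5, 6, 8}, which has 5 elements.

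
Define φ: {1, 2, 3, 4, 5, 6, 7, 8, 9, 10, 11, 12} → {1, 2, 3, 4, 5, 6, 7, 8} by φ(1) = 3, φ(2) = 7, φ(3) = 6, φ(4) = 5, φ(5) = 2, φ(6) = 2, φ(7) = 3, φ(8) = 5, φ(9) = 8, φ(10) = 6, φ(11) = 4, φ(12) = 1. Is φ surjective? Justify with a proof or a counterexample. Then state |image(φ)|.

Every element of the codomain has a preimage: 1 = φ(12), 2 = φ(5), 3 = φ(1), 4 = φ(11), 5 = φ(4), 6 = φ(3), 7 = φ(2), 8 = φ(9).
Hence φ is surjective.
The image of φ is {1, 2, 3, 4, 5, 6, 7, 8}, which has 8 elements.

8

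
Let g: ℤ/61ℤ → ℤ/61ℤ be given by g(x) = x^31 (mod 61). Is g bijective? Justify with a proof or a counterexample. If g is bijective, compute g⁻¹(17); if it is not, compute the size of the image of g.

44

Since 61 is prime, the nonzero elements of ℤ/61ℤ form a cyclic group of order 60.
As gcd(31, 60) = 1, raising to the 31st power is a bijection on this group: if a^31 ≡ b^31 then (ab^{−1})^31 = 1, and the only element of order dividing gcd(31, 60) = 1 is 1, so a = b.
With g(0) = 0 this makes g injective on all of ℤ/61ℤ, hence bijective (finite equal-size domain and codomain). In particular g is bijective.
Since g is bijective, we find the preimage of 17. The inverse of x ↦ x^31 on (ℤ/61ℤ)^× is x ↦ x^31, because 31·31 = 961 = 16·60 + 1 ≡ 1 (mod 60) and x^{60} = 1 for x ≠ 0 (Fermat). So g⁻¹(17) = 17^31 mod 61.
Repeated squaring mod 61: 17^1 ≡ 17, 17^2 ≡ 17² = 289 ≡ 45, 17^4 ≡ 45² = 2025 ≡ 12, 17^8 ≡ 12² = 144 ≡ 22, 17^16 ≡ 22² = 484 ≡ 57. Since 31 = 16 + 8 + 4 + 2 + 1, 17^31 ≡ 57·22·12·45·17: 57·22 = 1254 ≡ 34, then 34·12 = 408 ≡ 42, then 42·45 = 1890 ≡ 60, then 60·17 = 1020 ≡ 44. So 17^31 ≡ 44 (mod 61).
Hence g⁻¹(17) = 44.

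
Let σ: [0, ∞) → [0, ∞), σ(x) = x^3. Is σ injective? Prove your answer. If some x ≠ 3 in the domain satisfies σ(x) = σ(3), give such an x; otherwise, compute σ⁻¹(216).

6

On [0, ∞), x ↦ x^3 is strictly increasing, so σ(x_1) = σ(x_2) forces x_1 = x_2. Therefore σ is injective.
Since x ↦ x^3 is strictly increasing on [0, ∞), it is injective there, so no x ≠ 3 in the domain has σ(x) = σ(3). We therefore compute σ⁻¹(216) = 216^{1/3} = 6 (indeed 6^3 = 216).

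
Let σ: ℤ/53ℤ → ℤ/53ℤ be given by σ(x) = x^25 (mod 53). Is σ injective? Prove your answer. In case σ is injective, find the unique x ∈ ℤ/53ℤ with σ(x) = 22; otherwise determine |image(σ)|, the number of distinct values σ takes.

Since 53 is prime, the nonzero elements of ℤ/53ℤ form a cyclic group of order 52.
As gcd(25, 52) = 1, raising to the 25th power is a bijection on this group: if u^25 ≡ v^25 then (uv^{−1})^25 = 1, and the only element of order dividing gcd(25, 52) = 1 is 1, so u = v.
With σ(0) = 0 this makes σ injective on all of ℤ/53ℤ, hence bijective (finite equal-size domain and codomain). In particular σ is injective.
Since σ is injective, we find the preimage of 22. The inverse of x ↦ x^25 on (ℤ/53ℤ)^× is x ↦ x^25, because 25·25 = 625 = 12·52 + 1 ≡ 1 (mod 52) and x^{52} = 1 for x ≠ 0 (Fermat). So σ⁻¹(22) = 22^25 mod 53.
Repeated squaring mod 53: 22^1 ≡ 22, 22^2 ≡ 22² = 484 ≡ 7, 22^4 ≡ 7² = 49, 22^8 ≡ 49² = 2401 ≡ 16, 22^16 ≡ 16² = 256 ≡ 44. Since 25 = 16 + 8 + 1, 22^25 ≡ 44·16·22: 44·16 = 704 ≡ 15, then 15·22 = 330 ≡ 12. So 22^25 ≡ 12 (mod 53).
Hence σ⁻¹(22) = 12.

12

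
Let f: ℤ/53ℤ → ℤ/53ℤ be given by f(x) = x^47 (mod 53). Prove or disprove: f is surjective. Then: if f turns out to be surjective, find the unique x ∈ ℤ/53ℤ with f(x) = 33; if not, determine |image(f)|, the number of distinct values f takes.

19

Since 53 is prime, the nonzero elements of ℤ/53ℤ form a cyclic group of order 52.
As gcd(47, 52) = 1, raising to the 47th power is a bijection on this group: if x_1^47 ≡ x_2^47 then (x_1x_2^{−1})^47 = 1, and the only element of order dividing gcd(47, 52) = 1 is 1, so x_1 = x_2.
With f(0) = 0 this makes f injective on all of ℤ/53ℤ, hence bijective (finite equal-size domain and codomain). In particular f is surjective.
Since f is surjective, we find the preimage of 33. The inverse of x ↦ x^47 on (ℤ/53ℤ)^× is x ↦ x^31, because 47·31 = 1457 = 28·52 + 1 ≡ 1 (mod 52) and x^{52} = 1 for x ≠ 0 (Fermat). So f⁻¹(33) = 33^31 mod 53.
Repeated squaring mod 53: 33^1 ≡ 33, 33^2 ≡ 33² = 1089 ≡ 29, 33^4 ≡ 29² = 841 ≡ 46, 33^8 ≡ 46² = 2116 ≡ 49, 33^16 ≡ 49² = 2401 ≡ 16. Since 31 = 16 + 8 + 4 + 2 + 1, 33^31 ≡ 16·49·46·29·33: 16·49 = 784 ≡ 42, then 42·46 = 1932 ≡ 24, then 24·29 = 696 ≡ 7, then 7·33 = 231 ≡ 19. So 33^31 ≡ 19 (mod 53).
Hence f⁻¹(33) = 19.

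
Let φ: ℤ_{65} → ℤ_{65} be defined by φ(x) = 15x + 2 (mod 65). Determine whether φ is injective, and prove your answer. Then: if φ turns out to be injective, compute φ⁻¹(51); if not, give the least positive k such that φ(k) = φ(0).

13

Recall: injectivity means: for all a, b in the domain, φ(a) = φ(b) implies a = b.
We have gcd(15, 65) = 5 > 1. Taking a = 0 and b = 13: φ(0) = 2 and φ(13) = 15·13 + 2 = 197 ≡ 2 (mod 65).
So φ(0) = φ(13) while 0 ≠ 13, so φ is not injective.
Since φ is not injective, we find the least positive k with φ(k) = φ(0): this means 15k ≡ 0 (mod 65), i.e. 65 ∣ 15k. Since gcd(15, 65) = 5, dividing through by 5 this holds exactly when 13 ∣ 3k, and as gcd(3, 13) = 1, exactly when 13 ∣ k.
The smallest positive such k is 13.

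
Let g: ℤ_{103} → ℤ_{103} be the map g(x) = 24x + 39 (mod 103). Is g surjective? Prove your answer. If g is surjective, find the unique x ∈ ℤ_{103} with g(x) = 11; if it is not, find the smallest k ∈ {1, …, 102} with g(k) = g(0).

16

By definition, g is surjective if every y in the codomain equals g(x) for some x in the domain.
Since gcd(24, 103) = 1, 24 is invertible modulo 103. Euclid's algorithm: 103 = 4·24 + 7, 24 = 3·7 + 3, 7 = 2·3 + 1; back-substituting gives 1 = 73·24 − 17·103, so 24⁻¹ ≡ 73 (mod 103).
Then y ↦ 73(y − 39) is a two-sided inverse to g, so every y ∈ ℤ_{103} has a preimage.
Therefore g is surjective.
Since g is surjective, we compute g⁻¹(11): solve 24x + 39 ≡ 11 (mod 103), i.e. 24x ≡ 75 (mod 103).
Multiplying by 24⁻¹ = 73 gives x ≡ 73·75 = 5475 = 53·103 + 16 ≡ 16 (mod 103).
Check: g(16) = 24·16 + 39 = 423 = 4·103 + 11 ≡ 11 (mod 103).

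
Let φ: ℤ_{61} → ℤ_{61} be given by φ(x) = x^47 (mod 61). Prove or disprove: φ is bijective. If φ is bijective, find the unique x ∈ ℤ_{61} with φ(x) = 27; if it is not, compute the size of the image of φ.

41

Since 61 is prime, the nonzero elements of ℤ_{61} form a cyclic group of order 60.
As gcd(47, 60) = 1, raising to the 47th power is a bijection on this group: if a^47 ≡ b^47 then (ab^{−1})^47 = 1, and the only element of order dividing gcd(47, 60) = 1 is 1, so a = b.
With φ(0) = 0 this makes φ injective on all of ℤ_{61}, hence bijective (finite equal-size domain and codomain). In particular φ is bijective.
Since φ is bijective, we find the preimage of 27. The inverse of x ↦ x^47 on (ℤ_{61})^× is x ↦ x^23, because 47·23 = 1081 = 18·60 + 1 ≡ 1 (mod 60) and x^{60} = 1 for x ≠ 0 (Fermat). So φ⁻¹(27) = 27^23 mod 61.
Repeated squaring mod 61: 27^1 ≡ 27, 27^2 ≡ 27² = 729 ≡ 58, 27^4 ≡ 58² = 3364 ≡ 9, 27^8 ≡ 9² = 81 ≡ 20, 27^16 ≡ 20² = 400 ≡ 34. Since 23 = 16 + 4 + 2 + 1, 27^23 ≡ 34·9·58·27: 34·9 = 306 ≡ 1, then 1·58 = 58, then 58·27 = 1566 ≡ 41. So 27^23 ≡ 41 (mod 61).
Hence φ⁻¹(27) = 41.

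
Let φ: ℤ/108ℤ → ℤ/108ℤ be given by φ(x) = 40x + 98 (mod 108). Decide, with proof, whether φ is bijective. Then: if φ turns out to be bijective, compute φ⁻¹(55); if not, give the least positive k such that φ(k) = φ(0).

By definition, φ is injective if φ(u) = φ(v) implies u = v.
We have gcd(40, 108) = 4 > 1. Taking u = 0 and v = 27: φ(0) = 98 and φ(27) = 40·27 + 98 = 1178 ≡ 98 (mod 108).
So φ(0) = φ(27) while 0 ≠ 27, so φ is not injective, hence not bijective.
Since φ is not bijective, we find the least positive k with φ(k) = φ(0): this means 40k ≡ 0 (mod 108), i.e. 108 ∣ 40k. Since gcd(40, 108) = 4, dividing through by 4 this holds exactly when 27 ∣ 10k, and as gcd(10, 27) = 1, exactly when 27 ∣ k.
The smallest positive such k is 27.

27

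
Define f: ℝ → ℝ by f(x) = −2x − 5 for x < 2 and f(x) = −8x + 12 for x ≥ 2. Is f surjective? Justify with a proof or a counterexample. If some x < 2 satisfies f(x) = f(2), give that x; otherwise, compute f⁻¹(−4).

-1/2

Both pieces are strictly decreasing (slopes −2 and −8), so each is injective on its own interval.
The left piece maps (−∞, 2) onto (−9, ∞); the right piece maps [2, ∞) onto (−∞, −4].
The union (−9, ∞) ∪ (−∞, −4] covers ℝ, so f is surjective.
For the follow-up: the images overlap, so an x < 2 with f(x) = f(2) exists. f(2) = −4; solving −2x − 5 = −4 for x < 2 gives x = (−4 + 5)/(−2) = −1/2.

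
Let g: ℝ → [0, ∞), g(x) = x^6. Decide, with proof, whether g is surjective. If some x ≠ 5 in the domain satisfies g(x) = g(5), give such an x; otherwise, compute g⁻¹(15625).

For any y ∈ [0, ∞), x = y^{1/6} ∈ ℝ satisfies x^6 = y, so g is surjective.
For the follow-up, such an x exists: taking x = −5 ∈ ℝ gives g(−5) = 15625 = g(5) with −5 ≠ 5.

-5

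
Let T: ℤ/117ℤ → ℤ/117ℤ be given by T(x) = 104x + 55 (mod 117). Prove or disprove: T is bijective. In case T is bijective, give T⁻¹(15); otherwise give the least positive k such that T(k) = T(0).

9

We have gcd(104, 117) = 13 > 1. Taking a = 0 and b = 9: T(0) = 55 and T(9) = 104·9 + 55 = 991 ≡ 55 (mod 117).
So T(0) = T(9) while 0 ≠ 9, hence T is not injective, hence not bijective.
Since T is not bijective, we find the least positive k with T(k) = T(0): this means 104k ≡ 0 (mod 117), i.e. 117 ∣ 104k. Since gcd(104, 117) = 13, dividing through by 13 this holds exactly when 9 ∣ 8k, and as gcd(8, 9) = 1, exactly when 9 ∣ k.
The smallest positive such k is 9.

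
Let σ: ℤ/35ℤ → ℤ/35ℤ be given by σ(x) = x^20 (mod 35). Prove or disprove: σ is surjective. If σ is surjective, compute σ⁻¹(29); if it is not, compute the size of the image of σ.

σ(3): Repeated squaring mod 35: 3^1 ≡ 3, 3^2 ≡ 3² = 9, 3^4 ≡ 9² = 81 ≡ 11, 3^8 ≡ 11² = 121 ≡ 16, 3^16 ≡ 16² = 256 ≡ 11. Since 20 = 16 + 4, 3^20 ≡ 11·11: 11·11 = 121 ≡ 16. So 3^20 ≡ 16 (mod 35).
σ(4): Repeated squaring mod 35: 4^1 ≡ 4, 4^2 ≡ 4² = 16, 4^4 ≡ 16² = 256 ≡ 11, 4^8 ≡ 11² = 121 ≡ 16, 4^16 ≡ 16² = 256 ≡ 11. Since 20 = 16 + 4, 4^20 ≡ 11·11: 11·11 = 121 ≡ 16. So 4^20 ≡ 16 (mod 35).
So σ(3) = σ(4) = 16 while 3 ≠ 4, thus σ is not injective.
A non-injective map from the 35-element set ℤ/35ℤ to itself takes at most 34 distinct values, so it cannot be surjective. Therefore σ is not surjective.
Since σ is not surjective, we determine |image(σ)|. Computing x^20 mod 35 for each x (by repeated squaring, reducing mod 35 at every step), the values σ(0), σ(1), …, σ(34) are: 0, 1, 11, 16, 16, 25, 1, 21, 1, 11, 30, 16, 11, 1, 21, 15, 11, 16, 16, 11, 15, 21, 1, 11, 16, 30, 11, 1, 21, 1, 25, 16, 16, 11, 1.
The distinct values are {0, 1, 11, 15, 16, 21, 25, 30}; there are 8 of them.

8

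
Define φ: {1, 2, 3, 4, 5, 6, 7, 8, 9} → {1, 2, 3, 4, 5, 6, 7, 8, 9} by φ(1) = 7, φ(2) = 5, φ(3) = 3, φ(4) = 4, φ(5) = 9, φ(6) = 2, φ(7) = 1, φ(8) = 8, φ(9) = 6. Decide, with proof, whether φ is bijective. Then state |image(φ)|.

9

The values 7, 5, 3, 4, 9, 2, 1, 8, 6 are a permutation of {1, 2, 3, 4, 5, 6, 7, 8, 9}: each element appears exactly once.
So φ is injective and surjective, hence bijective.
The image of φ is {1, 2, 3, 4, 5, 6, 7, 8, 9}, which has 9 elements.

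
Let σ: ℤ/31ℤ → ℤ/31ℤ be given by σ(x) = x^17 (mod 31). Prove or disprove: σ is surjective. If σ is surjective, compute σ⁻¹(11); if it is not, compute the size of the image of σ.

12

Since 31 is prime, the nonzero elements of ℤ/31ℤ form a cyclic group of order 30.
As gcd(17, 30) = 1, raising to the 17th power is a bijection on this group: if a^17 ≡ b^17 then (ab^{−1})^17 = 1, and the only element of order dividing gcd(17, 30) = 1 is 1, so a = b.
With σ(0) = 0 this makes σ injective on all of ℤ/31ℤ, hence bijective (finite equal-size domain and codomain). In particular σ is surjective.
Since σ is surjective, we find the preimage of 11. The inverse of x ↦ x^17 on (ℤ/31ℤ)^× is x ↦ x^23, because 17·23 = 391 = 13·30 + 1 ≡ 1 (mod 30) and x^{30} = 1 for x ≠ 0 (Fermat). So σ⁻¹(11) = 11^23 mod 31.
Repeated squaring mod 31: 11^1 ≡ 11, 11^2 ≡ 11² = 121 ≡ 28, 11^4 ≡ 28² = 784 ≡ 9, 11^8 ≡ 9² = 81 ≡ 19, 11^16 ≡ 19² = 361 ≡ 20. Since 23 = 16 + 4 + 2 + 1, 11^23 ≡ 20·9·28·11: 20·9 = 180 ≡ 25, then 25·28 = 700 ≡ 18, then 18·11 = 198 ≡ 12. So 11^23 ≡ 12 (mod 31).
Hence σ⁻¹(11) = 12.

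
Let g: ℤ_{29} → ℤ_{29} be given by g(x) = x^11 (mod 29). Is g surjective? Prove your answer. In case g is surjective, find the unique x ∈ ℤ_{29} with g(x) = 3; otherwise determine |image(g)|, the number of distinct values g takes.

8

Since 29 is prime, the nonzero elements of ℤ_{29} form a cyclic group of order 28.
As gcd(11, 28) = 1, raising to the 11th power is a bijection on this group: if a^11 ≡ b^11 then (ab^{−1})^11 = 1, and the only element of order dividing gcd(11, 28) = 1 is 1, so a = b.
With g(0) = 0 this makes g injective on all of ℤ_{29}, hence bijective (finite equal-size domain and codomain). In particular g is surjective.
Since g is surjective, we find the preimage of 3. The inverse of x ↦ x^11 on (ℤ_{29})^× is x ↦ x^23, because 11·23 = 253 = 9·28 + 1 ≡ 1 (mod 28) and x^{28} = 1 for x ≠ 0 (Fermat). So g⁻¹(3) = 3^23 mod 29.
Repeated squaring mod 29: 3^1 ≡ 3, 3^2 ≡ 3² = 9, 3^4 ≡ 9² = 81 ≡ 23, 3^8 ≡ 23² = 529 ≡ 7, 3^16 ≡ 7² = 49 ≡ 20. Since 23 = 16 + 4 + 2 + 1, 3^23 ≡ 20·23·9·3: 20·23 = 460 ≡ 25, then 25·9 = 225 ≡ 22, then 22·3 = 66 ≡ 8. So 3^23 ≡ 8 (mod 29).
Hence g⁻¹(3) = 8.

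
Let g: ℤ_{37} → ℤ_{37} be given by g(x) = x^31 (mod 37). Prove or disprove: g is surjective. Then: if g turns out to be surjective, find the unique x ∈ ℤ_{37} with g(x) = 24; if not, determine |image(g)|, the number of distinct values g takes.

Since 37 is prime, the nonzero elements of ℤ_{37} form a cyclic group of order 36.
As gcd(31, 36) = 1, raising to the 31st power is a bijection on this group: if a^31 ≡ b^31 then (ab^{−1})^31 = 1, and the only element of order dividing gcd(31, 36) = 1 is 1, so a = b.
With g(0) = 0 this makes g injective on all of ℤ_{37}, hence bijective (finite equal-size domain and codomain). In particular g is surjective.
Since g is surjective, we find the preimage of 24. The inverse of x ↦ x^31 on (ℤ_{37})^× is x ↦ x^7, because 31·7 = 217 = 6·36 + 1 ≡ 1 (mod 36) and x^{36} = 1 for x ≠ 0 (Fermat). So g⁻¹(24) = 24^7 mod 37.
Repeated squaring mod 37: 24^1 ≡ 24, 24^2 ≡ 24² = 576 ≡ 21, 24^4 ≡ 21² = 441 ≡ 34. Since 7 = 4 + 2 + 1, 24^7 ≡ 34·21·24: 34·21 = 714 ≡ 11, then 11·24 = 264 ≡ 5. So 24^7 ≡ 5 (mod 37).
Hence g⁻¹(24) = 5.

5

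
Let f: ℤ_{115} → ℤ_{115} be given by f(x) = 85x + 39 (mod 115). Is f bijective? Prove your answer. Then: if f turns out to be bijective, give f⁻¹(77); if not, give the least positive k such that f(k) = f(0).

23

We have gcd(85, 115) = 5 > 1. Taking a = 0 and b = 23: f(0) = 39 and f(23) = 85·23 + 39 = 1994 ≡ 39 (mod 115).
So f(0) = f(23) while 0 ≠ 23, thus f is not injective, hence not bijective.
Since f is not bijective, we find the least positive k with f(k) = f(0): this means 85k ≡ 0 (mod 115), i.e. 115 ∣ 85k. Since gcd(85, 115) = 5, dividing through by 5 this holds exactly when 23 ∣ 17k, and as gcd(17, 23) = 1, exactly when 23 ∣ k.
The smallest positive such k is 23.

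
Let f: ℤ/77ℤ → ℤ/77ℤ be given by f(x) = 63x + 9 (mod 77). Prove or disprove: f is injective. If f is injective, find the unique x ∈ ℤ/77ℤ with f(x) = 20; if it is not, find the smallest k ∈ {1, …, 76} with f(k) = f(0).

11

We have gcd(63, 77) = 7 > 1. Taking x_1 = 0 and x_2 = 11: f(0) = 9 and f(11) = 63·11 + 9 = 702 ≡ 9 (mod 77).
So f(0) = f(11) while 0 ≠ 11, hence f is not injective.
Since f is not injective, we find the least positive k with f(k) = f(0): this means 63k ≡ 0 (mod 77), i.e. 77 ∣ 63k. Since gcd(63, 77) = 7, dividing through by 7 this holds exactly when 11 ∣ 9k, and as gcd(9, 11) = 1, exactly when 11 ∣ k.
The smallest positive such k is 11.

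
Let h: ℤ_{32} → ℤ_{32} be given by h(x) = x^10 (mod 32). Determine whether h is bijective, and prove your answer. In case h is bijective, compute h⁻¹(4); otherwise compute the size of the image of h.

h(0) = 0^10 = 0.
h(2): Repeated squaring mod 32: 2^1 ≡ 2, 2^2 ≡ 2² = 4, 2^4 ≡ 4² = 16, 2^8 ≡ 16² = 256 ≡ 0. Since 10 = 8 + 2, 2^10 ≡ 0·4: 0·4 = 0. So 2^10 ≡ 0 (mod 32).
So h(0) = h(2) = 0 while 0 ≠ 2, therefore h is not injective, hence not bijective.
Since h is not bijective, we determine |image(h)|. Computing x^10 mod 32 for each x (by repeated squaring, reducing mod 32 at every step), the values h(0), h(1), …, h(31) are: 0, 1, 0, 9, 0, 25, 0, 17, 0, 17, 0, 25, 0, 9, 0, 1, 0, 1, 0, 9, 0, 25, 0, 17, 0, 17, 0, 25, 0, 9, 0, 1.
The distinct values are {0, 1, 9, 17, 25}; there are 5 of them.

5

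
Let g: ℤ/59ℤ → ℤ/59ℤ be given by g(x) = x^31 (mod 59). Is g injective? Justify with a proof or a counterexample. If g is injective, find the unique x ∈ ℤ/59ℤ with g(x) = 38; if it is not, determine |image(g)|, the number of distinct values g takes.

32

Since 59 is prime, the nonzero elements of ℤ/59ℤ form a cyclic group of order 58.
As gcd(31, 58) = 1, raising to the 31st power is a bijection on this group: if s^31 ≡ t^31 then (st^{−1})^31 = 1, and the only element of order dividing gcd(31, 58) = 1 is 1, so s = t.
With g(0) = 0 this makes g injective on all of ℤ/59ℤ, hence bijective (finite equal-size domain and codomain). In particular g is injective.
Since g is injective, we find the preimage of 38. The inverse of x ↦ x^31 on (ℤ/59ℤ)^× is x ↦ x^15, because 31·15 = 465 = 8·58 + 1 ≡ 1 (mod 58) and x^{58} = 1 for x ≠ 0 (Fermat). So g⁻¹(38) = 38^15 mod 59.
Repeated squaring mod 59: 38^1 ≡ 38, 38^2 ≡ 38² = 1444 ≡ 28, 38^4 ≡ 28² = 784 ≡ 17, 38^8 ≡ 17² = 289 ≡ 53. Since 15 = 8 + 4 + 2 + 1, 38^15 ≡ 53·17·28·38: 53·17 = 901 ≡ 16, then 16·28 = 448 ≡ 35, then 35·38 = 1330 ≡ 32. So 38^15 ≡ 32 (mod 59).
Hence g⁻¹(38) = 32.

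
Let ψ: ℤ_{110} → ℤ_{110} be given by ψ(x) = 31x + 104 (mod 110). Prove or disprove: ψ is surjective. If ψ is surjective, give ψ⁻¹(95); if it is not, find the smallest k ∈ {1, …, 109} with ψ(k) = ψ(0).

By definition, ψ is surjective if every y in the codomain equals ψ(x) for some x in the domain.
Since gcd(31, 110) = 1, 31 is invertible modulo 110. Euclid's algorithm: 110 = 3·31 + 17, 31 = 1·17 + 14, 17 = 1·14 + 3, 14 = 4·3 + 2, 3 = 1·2 + 1; back-substituting gives 1 = 71·31 − 20·110, so 31⁻¹ ≡ 71 (mod 110).
For any y ∈ ℤ_{110}, x = 71(y − 104) mod 110 satisfies ψ(x) = 31·71(y − 104) + 104 ≡ y (since 31·71 ≡ 1 mod 110). So every y has a preimage.
Therefore ψ is surjective.
Since ψ is surjective, we find ψ⁻¹(95): we need 31x ≡ 95 − 104 ≡ 101 (mod 110). Using 31⁻¹ = 71: x ≡ 71·101 = 7171 = 65·110 + 21, so x = 21.
Check: ψ(21) = 31·21 + 104 = 755 = 6·110 + 95 ≡ 95 (mod 110).

21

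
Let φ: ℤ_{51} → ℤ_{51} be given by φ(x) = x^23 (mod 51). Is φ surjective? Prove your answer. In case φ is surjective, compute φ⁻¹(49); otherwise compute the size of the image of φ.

25

Computing x^23 mod 51 for each x (by repeated squaring, reducing mod 51 at every step), the values φ(0), φ(1), …, φ(50) are: 0, 1, 26, 45, 13, 44, 48, 46, 32, 36, 22, 20, 24, 4, 23, 42, 16, 17, 18, 43, 11, 30, 10, 14, 12, 49, 2, 39, 37, 41, 21, 40, 8, 33, 34, 35, 9, 28, 47, 27, 31, 29, 15, 19, 5, 3, 7, 38, 6, 25, 50.
Every element of ℤ_{51} appears exactly once in this list, so φ is a bijection, and in particular surjective.
Since φ is surjective, we read off the preimage of 49 from the same table: φ(25) = 49, so φ⁻¹(49) = 25.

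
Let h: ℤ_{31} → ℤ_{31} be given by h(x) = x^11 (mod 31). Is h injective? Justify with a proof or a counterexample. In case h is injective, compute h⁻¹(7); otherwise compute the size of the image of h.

Since 31 is prime, the nonzero elements of ℤ_{31} form a cyclic group of order 30.
As gcd(11, 30) = 1, raising to the 11th power is a bijection on this group: if x_1^11 ≡ x_2^11 then (x_1x_2^{−1})^11 = 1, and the only element of order dividing gcd(11, 30) = 1 is 1, so x_1 = x_2.
With h(0) = 0 this makes h injective on all of ℤ_{31}, hence bijective (finite equal-size domain and codomain). In particular h is injective.
Since h is injective, we find the preimage of 7. The inverse of x ↦ x^11 on (ℤ_{31})^× is x ↦ x^11, because 11·11 = 121 = 4·30 + 1 ≡ 1 (mod 30) and x^{30} = 1 for x ≠ 0 (Fermat). So h⁻¹(7) = 7^11 mod 31.
Repeated squaring mod 31: 7^1 ≡ 7, 7^2 ≡ 7² = 49 ≡ 18, 7^4 ≡ 18² = 324 ≡ 14, 7^8 ≡ 14² = 196 ≡ 10. Since 11 = 8 + 2 + 1, 7^11 ≡ 10·18·7: 10·18 = 180 ≡ 25, then 25·7 = 175 ≡ 20. So 7^11 ≡ 20 (mod 31).
Hence h⁻¹(7) = 20.

20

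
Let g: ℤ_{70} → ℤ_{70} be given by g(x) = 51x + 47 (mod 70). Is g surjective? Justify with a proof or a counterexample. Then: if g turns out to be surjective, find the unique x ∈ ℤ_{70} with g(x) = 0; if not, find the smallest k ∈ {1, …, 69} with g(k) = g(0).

43

Recall: g is surjective if every y in the codomain equals g(x) for some x in the domain.
Since gcd(51, 70) = 1, 51 is invertible modulo 70. Euclid's algorithm: 70 = 1·51 + 19, 51 = 2·19 + 13, 19 = 1·13 + 6, 13 = 2·6 + 1; back-substituting gives 1 = 11·51 − 8·70, so 51⁻¹ ≡ 11 (mod 70).
For any y ∈ ℤ_{70}, x = 11(y − 47) mod 70 satisfies g(x) = 51·11(y − 47) + 47 ≡ y (since 51·11 ≡ 1 mod 70). So every y has a preimage.
Thus g is surjective.
Since g is surjective, we compute g⁻¹(0): solve 51x + 47 ≡ 0 (mod 70), i.e. 51x ≡ 23 (mod 70).
Multiplying by 51⁻¹ = 11 gives x ≡ 11·23 = 253 = 3·70 + 43 ≡ 43 (mod 70).
Check: g(43) = 51·43 + 47 = 2240 = 32·70 + 0 ≡ 0 (mod 70).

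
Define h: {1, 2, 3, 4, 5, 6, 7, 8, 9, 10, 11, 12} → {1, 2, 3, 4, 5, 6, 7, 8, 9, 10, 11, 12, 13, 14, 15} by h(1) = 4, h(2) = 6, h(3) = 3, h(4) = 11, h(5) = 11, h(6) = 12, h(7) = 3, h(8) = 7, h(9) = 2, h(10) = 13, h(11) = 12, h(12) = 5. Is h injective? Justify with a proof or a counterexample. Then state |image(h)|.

h(4) = 11 = h(5) with 4 ≠ 5, so h is not injective.
The image of h is {2, 3, 4, 5, 6, 7, 11, 12, 13}, which has 9 elements.

9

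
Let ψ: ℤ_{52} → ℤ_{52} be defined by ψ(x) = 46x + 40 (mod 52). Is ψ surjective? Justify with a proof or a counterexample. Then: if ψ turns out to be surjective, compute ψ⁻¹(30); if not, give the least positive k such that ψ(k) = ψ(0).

26

Recall that ψ is surjective if every y in the codomain equals ψ(x) for some x in the domain.
Since gcd(46, 52) = 2, we have 46x ≡ 0 (mod 2) for all x, so ψ(x) ≡ 0 (mod 2).
But 1 ≢ 0 (mod 2), so 1 ∈ ℤ_{52} has no preimage. Thus ψ is not surjective.
Since ψ is not surjective, we find the least positive k with ψ(k) = ψ(0): this means 46k ≡ 0 (mod 52), i.e. 52 ∣ 46k. Since gcd(46, 52) = 2, dividing through by 2 this holds exactly when 26 ∣ 23k, and as gcd(23, 26) = 1, exactly when 26 ∣ k.
The smallest positive such k is 26.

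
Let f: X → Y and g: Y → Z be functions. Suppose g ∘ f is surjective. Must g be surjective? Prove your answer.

surjective

Let c ∈ Z. Since g ∘ f is surjective, some a ∈ X has g(f(a)) = c. Then b = f(a) ∈ Y satisfies g(b) = c. So g is surjective.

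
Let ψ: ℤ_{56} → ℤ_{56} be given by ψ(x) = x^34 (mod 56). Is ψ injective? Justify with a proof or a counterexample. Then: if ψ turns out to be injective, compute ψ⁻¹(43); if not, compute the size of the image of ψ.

8

ψ(6): Repeated squaring mod 56: 6^1 ≡ 6, 6^2 ≡ 6² = 36, 6^4 ≡ 36² = 1296 ≡ 8, 6^8 ≡ 8² = 64 ≡ 8, 6^16 ≡ 8² = 64 ≡ 8, 6^32 ≡ 8² = 64 ≡ 8. Since 34 = 32 + 2, 6^34 ≡ 8·36: 8·36 = 288 ≡ 8. So 6^34 ≡ 8 (mod 56).
ψ(8): Repeated squaring mod 56: 8^1 ≡ 8, 8^2 ≡ 8² = 64 ≡ 8, 8^4 ≡ 8² = 64 ≡ 8, 8^8 ≡ 8² = 64 ≡ 8, 8^16 ≡ 8² = 64 ≡ 8, 8^32 ≡ 8² = 64 ≡ 8. Since 34 = 32 + 2, 8^34 ≡ 8·8: 8·8 = 64 ≡ 8. So 8^34 ≡ 8 (mod 56).
So ψ(6) = ψ(8) = 8 while 6 ≠ 8, hence ψ is not injective.
Since ψ is not injective, we determine |image(ψ)|. Computing x^34 mod 56 for each x (by repeated squaring, reducing mod 56 at every step), the values ψ(0), ψ(1), …, ψ(55) are: 0, 1, 16, 25, 32, 9, 8, 49, 8, 9, 32, 25, 16, 1, 0, 1, 16, 25, 32, 9, 8, 49, 8, 9, 32, 25, 16, 1, 0, 1, 16, 25, 32, 9, 8, 49, 8, 9, 32, 25, 16, 1, 0, 1, 16, 25, 32, 9, 8, 49, 8, 9, 32, 25, 16, 1.
The distinct values are {0, 1, 8, 9, 16, 25, 32, 49}; there are 8 of them.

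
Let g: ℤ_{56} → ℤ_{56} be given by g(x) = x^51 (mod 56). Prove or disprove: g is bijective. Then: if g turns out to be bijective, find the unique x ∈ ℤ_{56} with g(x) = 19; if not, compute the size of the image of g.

g(2): Repeated squaring mod 56: 2^1 ≡ 2, 2^2 ≡ 2² = 4, 2^4 ≡ 4² = 16, 2^8 ≡ 16² = 256 ≡ 32, 2^16 ≡ 32² = 1024 ≡ 16, 2^32 ≡ 16² = 256 ≡ 32. Since 51 = 32 + 16 + 2 + 1, 2^51 ≡ 32·16·4·2: 32·16 = 512 ≡ 8, then 8·4 = 32, then 32·2 = 64 ≡ 8. So 2^51 ≡ 8 (mod 56).
g(4): Repeated squaring mod 56: 4^1 ≡ 4, 4^2 ≡ 4² = 16, 4^4 ≡ 16² = 256 ≡ 32, 4^8 ≡ 32² = 1024 ≡ 16, 4^16 ≡ 16² = 256 ≡ 32, 4^32 ≡ 32² = 1024 ≡ 16. Since 51 = 32 + 16 + 2 + 1, 4^51 ≡ 16·32·16·4: 16·32 = 512 ≡ 8, then 8·16 = 128 ≡ 16, then 16·4 = 64 ≡ 8. So 4^51 ≡ 8 (mod 56).
So g(2) = g(4) = 8 while 2 ≠ 4, therefore g is not injective, hence not bijective.
Since g is not bijective, we determine |image(g)|. Computing x^51 mod 56 for each x (by repeated squaring, reducing mod 56 at every step), the values g(0), g(1), …, g(55) are: 0, 1, 8, 27, 8, 13, 48, 7, 8, 1, 48, 43, 48, 13, 0, 15, 8, 41, 8, 27, 48, 21, 8, 15, 48, 1, 48, 27, 0, 29, 8, 55, 8, 41, 48, 35, 8, 29, 48, 15, 48, 41, 0, 43, 8, 13, 8, 55, 48, 49, 8, 43, 48, 29, 48, 55.
The distinct values are {0, 1, 7, 8, 13, 15, 21, 27, 29, 35, 41, 43, 48, 49, 55}; there are 15 of them.

15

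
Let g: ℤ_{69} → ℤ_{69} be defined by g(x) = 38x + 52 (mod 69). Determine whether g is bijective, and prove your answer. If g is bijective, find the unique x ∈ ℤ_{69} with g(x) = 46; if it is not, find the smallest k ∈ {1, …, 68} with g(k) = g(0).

Recall: g is injective when g(u) = g(v) forces u = v.
If g(u) = g(v), then 38u ≡ 38v (mod 69). Because gcd(38, 69) = 1, we may cancel 38 to get u ≡ v (mod 69).
We now compute 38⁻¹ mod 69 explicitly. Euclid's algorithm: 69 = 1·38 + 31, 38 = 1·31 + 7, 31 = 4·7 + 3, 7 = 2·3 + 1; back-substituting gives 1 = 20·38 − 11·69, so 38⁻¹ ≡ 20 (mod 69).
For any y ∈ ℤ_{69}, x = 20(y − 52) mod 69 satisfies g(x) = 38·20(y − 52) + 52 ≡ y (since 38·20 ≡ 1 mod 69). So every y has a preimage.
Thus g is bijective.
Since g is bijective, we compute g⁻¹(46): solve 38x + 52 ≡ 46 (mod 69), i.e. 38x ≡ 63 (mod 69).
Multiplying by 38⁻¹ = 20 gives x ≡ 20·63 = 1260 = 18·69 + 18 ≡ 18 (mod 69).
Check: g(18) = 38·18 + 52 = 736 = 10·69 + 46 ≡ 46 (mod 69).

18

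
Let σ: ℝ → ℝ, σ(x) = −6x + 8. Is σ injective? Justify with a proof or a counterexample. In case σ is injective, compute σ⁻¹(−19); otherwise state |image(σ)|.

9/2

Suppose σ(x_1) = σ(x_2). Then −6x_1 + 8 = −6x_2 + 8, so −6x_1 = −6x_2, hence x_1 = x_2.
Thus σ is injective.
Since σ is injective, we compute σ⁻¹(−19) = (−19 − 8)/(−6) = 9/2.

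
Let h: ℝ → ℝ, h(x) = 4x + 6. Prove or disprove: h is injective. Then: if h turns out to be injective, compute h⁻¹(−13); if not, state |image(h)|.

-19/4

Recall: injectivity means: for all s, t in the domain, h(s) = h(t) implies s = t.
Suppose h(s) = h(t). Then 4s + 6 = 4t + 6, hence 4s = 4t, so s = t.
Thus h is injective.
Since h is injective, we compute h⁻¹(−13) = (−13 − 6)/4 = −19/4.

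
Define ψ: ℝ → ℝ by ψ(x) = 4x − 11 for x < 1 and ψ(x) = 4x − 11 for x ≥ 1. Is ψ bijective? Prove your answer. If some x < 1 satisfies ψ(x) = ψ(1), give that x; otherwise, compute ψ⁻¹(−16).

-5/4

Both pieces are strictly increasing (slopes 4 and 4), so each is injective on its own interval.
The left piece maps (−∞, 1) onto (−∞, −7); the right piece maps [1, ∞) onto [−7, ∞).
Since −7 = −7, the images partition ℝ: ψ is injective and surjective, hence bijective.
Because the two images are disjoint, no x < 1 has ψ(x) = ψ(1), so we compute ψ⁻¹(−16): −16 lies in (−∞, −7), so solve 4x − 11 = −16: x = (−16 + 11)/4 = −5/4.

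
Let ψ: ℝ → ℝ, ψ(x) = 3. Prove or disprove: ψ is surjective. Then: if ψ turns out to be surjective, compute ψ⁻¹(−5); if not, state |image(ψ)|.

1

ψ(x) = 3 for all x, so 4 has no preimage and ψ is not surjective.
Since ψ is not surjective, we state |image(ψ)|: the image of ψ is {3}, which has 1 element.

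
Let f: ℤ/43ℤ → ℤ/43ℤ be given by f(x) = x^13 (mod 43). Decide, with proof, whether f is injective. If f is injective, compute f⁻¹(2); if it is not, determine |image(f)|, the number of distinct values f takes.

Since 43 is prime, the nonzero elements of ℤ/43ℤ form a cyclic group of order 42.
As gcd(13, 42) = 1, raising to the 13th power is a bijection on this group: if s^13 ≡ t^13 then (st^{−1})^13 = 1, and the only element of order dividing gcd(13, 42) = 1 is 1, so s = t.
With f(0) = 0 this makes f injective on all of ℤ/43ℤ, hence bijective (finite equal-size domain and codomain). In particular f is injective.
Since f is injective, we find the preimage of 2. The inverse of x ↦ x^13 on (ℤ/43ℤ)^× is x ↦ x^13, because 13·13 = 169 = 4·42 + 1 ≡ 1 (mod 42) and x^{42} = 1 for x ≠ 0 (Fermat). So f⁻¹(2) = 2^13 mod 43.
Repeated squaring mod 43: 2^1 ≡ 2, 2^2 ≡ 2² = 4, 2^4 ≡ 4² = 16, 2^8 ≡ 16² = 256 ≡ 41. Since 13 = 8 + 4 + 1, 2^13 ≡ 41·16·2: 41·16 = 656 ≡ 11, then 11·2 = 22. So 2^13 ≡ 22 (mod 43).
Hence f⁻¹(2) = 22.

22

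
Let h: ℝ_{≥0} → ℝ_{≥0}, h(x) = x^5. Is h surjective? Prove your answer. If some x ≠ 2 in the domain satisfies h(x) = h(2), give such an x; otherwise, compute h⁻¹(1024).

4

For any y ∈ ℝ_{≥0}, x = y^{1/5} ∈ ℝ_{≥0} gives h(x) = y, so h is surjective.
Since x ↦ x^5 is strictly increasing on ℝ_{≥0}, it is injective there, so no x ≠ 2 in the domain has h(x) = h(2). We therefore compute h⁻¹(1024) = 1024^{1/5} = 4 (indeed 4^5 = 1024).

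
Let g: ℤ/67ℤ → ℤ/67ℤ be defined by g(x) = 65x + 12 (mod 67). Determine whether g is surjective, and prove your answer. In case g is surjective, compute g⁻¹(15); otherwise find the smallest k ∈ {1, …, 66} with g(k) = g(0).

Since gcd(65, 67) = 1, 65 is invertible modulo 67. Euclid's algorithm: 67 = 1·65 + 2, 65 = 32·2 + 1; back-substituting gives 1 = 33·65 − 32·67, so 65⁻¹ ≡ 33 (mod 67).
For any y ∈ ℤ/67ℤ, x = 33(y − 12) mod 67 satisfies g(x) = 65·33(y − 12) + 12 ≡ y (since 65·33 ≡ 1 mod 67). So every y has a preimage.
Therefore g is surjective.
Since g is surjective, we compute g⁻¹(15): solve 65x + 12 ≡ 15 (mod 67), i.e. 65x ≡ 3 (mod 67).
Multiplying by 65⁻¹ = 33 gives x ≡ 33·3 = 99 = 1·67 + 32 ≡ 32 (mod 67).
Check: g(32) = 65·32 + 12 = 2092 = 31·67 + 15 ≡ 15 (mod 67).

32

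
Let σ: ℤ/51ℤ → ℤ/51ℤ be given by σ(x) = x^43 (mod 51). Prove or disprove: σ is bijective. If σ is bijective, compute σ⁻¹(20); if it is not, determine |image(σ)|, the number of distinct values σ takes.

Computing x^43 mod 51 for each x (by repeated squaring, reducing mod 51 at every step), the values σ(0), σ(1), …, σ(50) are: 0, 1, 8, 24, 13, 11, 39, 31, 2, 15, 37, 29, 6, 4, 44, 9, 16, 17, 18, 25, 41, 30, 28, 5, 48, 19, 32, 3, 46, 23, 21, 10, 26, 33, 34, 35, 42, 7, 47, 45, 22, 14, 36, 49, 20, 12, 40, 38, 27, 43, 50.
Every element of ℤ/51ℤ appears exactly once in this list, so σ is a bijection, and in particular bijective.
Since σ is bijective, we read off the preimage of 20 from the same table: σ(44) = 20, so σ⁻¹(20) = 44.

44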